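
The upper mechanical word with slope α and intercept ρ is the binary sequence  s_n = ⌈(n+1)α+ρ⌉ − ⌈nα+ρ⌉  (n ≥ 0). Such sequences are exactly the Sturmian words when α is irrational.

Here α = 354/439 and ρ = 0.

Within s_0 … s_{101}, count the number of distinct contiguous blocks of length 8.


9

t_n = ⌈(n·354)/439⌉ for n = 0 … 102:
  n=0…9: ⌈0/439⌉=0 ⌈354/439⌉=1 ⌈708/439⌉=2 ⌈1062/439⌉=3 ⌈1416/439⌉=4 ⌈1770/439⌉=5 ⌈2124/439⌉=5 ⌈2478/439⌉=6 ⌈2832/439⌉=7 ⌈3186/439⌉=8
  n=10…19: ⌈3540/439⌉=9 ⌈3894/439⌉=9 ⌈4248/439⌉=10 ⌈4602/439⌉=11 ⌈4956/439⌉=12 ⌈5310/439⌉=13 ⌈5664/439⌉=13 ⌈6018/439⌉=14 ⌈6372/439⌉=15 ⌈6726/439⌉=16
  n=20…29: ⌈7080/439⌉=17 ⌈7434/439⌉=17 ⌈7788/439⌉=18 ⌈8142/439⌉=19 ⌈8496/439⌉=20 ⌈8850/439⌉=21 ⌈9204/439⌉=21 ⌈9558/439⌉=22 ⌈9912/439⌉=23 ⌈10266/439⌉=24
  n=30…39: ⌈10620/439⌉=25 ⌈10974/439⌉=25 ⌈11328/439⌉=26 ⌈11682/439⌉=27 ⌈12036/439⌉=28 ⌈12390/439⌉=29 ⌈12744/439⌉=30 ⌈13098/439⌉=30 ⌈13452/439⌉=31 ⌈13806/439⌉=32
  n=40…49: ⌈14160/439⌉=33 ⌈14514/439⌉=34 ⌈14868/439⌉=34 ⌈15222/439⌉=35 ⌈15576/439⌉=36 ⌈15930/439⌉=37 ⌈16284/439⌉=38 ⌈16638/439⌉=38 ⌈16992/439⌉=39 ⌈17346/439⌉=40
  n=50…59: ⌈17700/439⌉=41 ⌈18054/439⌉=42 ⌈18408/439⌉=42 ⌈18762/439⌉=43 ⌈19116/439⌉=44 ⌈19470/439⌉=45 ⌈19824/439⌉=46 ⌈20178/439⌉=46 ⌈20532/439⌉=47 ⌈20886/439⌉=48
  n=60…69: ⌈21240/439⌉=49 ⌈21594/439⌉=50 ⌈21948/439⌉=50 ⌈22302/439⌉=51 ⌈22656/439⌉=52 ⌈23010/439⌉=53 ⌈23364/439⌉=54 ⌈23718/439⌉=55 ⌈24072/439⌉=55 ⌈24426/439⌉=56
  n=70…79: ⌈24780/439⌉=57 ⌈25134/439⌉=58 ⌈25488/439⌉=59 ⌈25842/439⌉=59 ⌈26196/439⌉=60 ⌈26550/439⌉=61 ⌈26904/439⌉=62 ⌈27258/439⌉=63 ⌈27612/439⌉=63 ⌈27966/439⌉=64
  n=80…89: ⌈28320/439⌉=65 ⌈28674/439⌉=66 ⌈29028/439⌉=67 ⌈29382/439⌉=67 ⌈29736/439⌉=68 ⌈30090/439⌉=69 ⌈30444/439⌉=70 ⌈30798/439⌉=71 ⌈31152/439⌉=71 ⌈31506/439⌉=72
  n=90…99: ⌈31860/439⌉=73 ⌈32214/439⌉=74 ⌈32568/439⌉=75 ⌈32922/439⌉=75 ⌈33276/439⌉=76 ⌈33630/439⌉=77 ⌈33984/439⌉=78 ⌈34338/439⌉=79 ⌈34692/439⌉=80 ⌈35046/439⌉=80
  n=100…102: ⌈35400/439⌉=81 ⌈35754/439⌉=82 ⌈36108/439⌉=83
s_n = t_(n+1) − t_n for n = 0 … 101 gives
prefix = 111110111101111011110111101111011111011110111101111011110111101111101111011110111101111011110111110111
slide a length-8 window over [0..7] … [94..101] (95 windows); first occurrence of each distinct factor:
  [  0..  7] 11111011
  [  1..  8] 11110111
  [  2..  9] 11101111
  [  3.. 10] 11011110
  [  4.. 11] 10111101
  [  5.. 12] 01111011
  [ 28.. 35] 11011111
  [ 29.. 36] 10111110
  [ 30.. 37] 01111101
  (the other 86 windows repeat one of these)
distinct factors: {01111011, 01111101, 10111101, 10111110, 11011110, 11011111, 11101111, 11110111, 11111011}
count = 9  (Sturmian bound for length 8 is 9)


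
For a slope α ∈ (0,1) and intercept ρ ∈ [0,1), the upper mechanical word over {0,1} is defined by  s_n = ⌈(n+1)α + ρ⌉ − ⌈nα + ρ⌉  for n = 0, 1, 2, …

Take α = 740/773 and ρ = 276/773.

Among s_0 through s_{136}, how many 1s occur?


#1s = Σ_{n=0}^{136} s_n = Σ_{n=0}^{136} (⌈(n+1)α+ρ⌉ − ⌈nα+ρ⌉)
the sum telescopes: every ⌈nα+ρ⌉ with 0 < n < 137 appears once with + and once with −, leaving ⌈137α+ρ⌉ − ⌈0·α+ρ⌉
137α + ρ = (137·740 + 276) / 773 = 101656/773
ρ = 276/773
⌈101656/773⌉ = 132,  ⌈276/773⌉ = 1
#1s = 132 − 1 = 131

131


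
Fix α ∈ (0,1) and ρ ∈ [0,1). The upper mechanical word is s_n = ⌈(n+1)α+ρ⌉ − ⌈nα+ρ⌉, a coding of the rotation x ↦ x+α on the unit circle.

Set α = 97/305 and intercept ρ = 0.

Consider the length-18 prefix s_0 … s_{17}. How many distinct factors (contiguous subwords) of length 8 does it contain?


t_n = ⌈(n·97)/305⌉ for n = 0 … 18:
  n=0…9: ⌈0/305⌉=0 ⌈97/305⌉=1 ⌈194/305⌉=1 ⌈291/305⌉=1 ⌈388/305⌉=2 ⌈485/305⌉=2 ⌈582/305⌉=2 ⌈679/305⌉=3 ⌈776/305⌉=3 ⌈873/305⌉=3
  n=10…18: ⌈970/305⌉=4 ⌈1067/305⌉=4 ⌈1164/305⌉=4 ⌈1261/305⌉=5 ⌈1358/305⌉=5 ⌈1455/305⌉=5 ⌈1552/305⌉=6 ⌈1649/305⌉=6 ⌈1746/305⌉=6
s_n = t_(n+1) − t_n for n = 0 … 17 gives
prefix = 100100100100100100
slide a length-8 window over [0..7] … [10..17] (11 windows); first occurrence of each distinct factor:
  [  0..  7] 10010010
  [  1..  8] 00100100
  [  2..  9] 01001001
  (the other 8 windows repeat one of these)
distinct factors: {00100100, 01001001, 10010010}
count = 3  (Sturmian bound for length 8 is 9)

3


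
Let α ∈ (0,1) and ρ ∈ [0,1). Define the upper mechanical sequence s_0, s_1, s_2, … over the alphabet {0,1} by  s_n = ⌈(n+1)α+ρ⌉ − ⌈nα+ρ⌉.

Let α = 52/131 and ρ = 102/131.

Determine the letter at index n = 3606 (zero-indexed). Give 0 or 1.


(n+1)α + ρ = (3607·52 + 102) / 131 = 187666/131
nα + ρ     = (3606·52 + 102) / 131 = 187614/131
⌈187666/131⌉ = 1433,  ⌈187614/131⌉ = 1433
s_{3606} = 1433 − 1433 = 0

0


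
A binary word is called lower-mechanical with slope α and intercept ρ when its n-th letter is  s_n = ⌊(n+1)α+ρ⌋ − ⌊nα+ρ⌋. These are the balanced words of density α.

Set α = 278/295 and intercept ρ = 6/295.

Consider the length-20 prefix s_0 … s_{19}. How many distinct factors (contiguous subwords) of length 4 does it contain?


5

t_n = ⌊(n·278+6)/295⌋ for n = 0 … 20:
  n=0…9: ⌊6/295⌋=0 ⌊284/295⌋=0 ⌊562/295⌋=1 ⌊840/295⌋=2 ⌊1118/295⌋=3 ⌊1396/295⌋=4 ⌊1674/295⌋=5 ⌊1952/295⌋=6 ⌊2230/295⌋=7 ⌊2508/295⌋=8
  n=10…19: ⌊2786/295⌋=9 ⌊3064/295⌋=10 ⌊3342/295⌋=11 ⌊3620/295⌋=12 ⌊3898/295⌋=13 ⌊4176/295⌋=14 ⌊4454/295⌋=15 ⌊4732/295⌋=16 ⌊5010/295⌋=16 ⌊5288/295⌋=17
  n=20: ⌊5566/295⌋=18
s_n = t_(n+1) − t_n for n = 0 … 19 gives
prefix = 01111111111111111011
slide a length-4 window over [0..3] … [16..19] (17 windows); first occurrence of each distinct factor:
  [  0..  3] 0111
  [  1..  4] 1111
  [ 14.. 17] 1110
  [ 15.. 18] 1101
  [ 16.. 19] 1011
  (the other 12 windows repeat one of these)
distinct factors: {0111, 1011, 1101, 1110, 1111}
count = 5  (Sturmian bound for length 4 is 5)


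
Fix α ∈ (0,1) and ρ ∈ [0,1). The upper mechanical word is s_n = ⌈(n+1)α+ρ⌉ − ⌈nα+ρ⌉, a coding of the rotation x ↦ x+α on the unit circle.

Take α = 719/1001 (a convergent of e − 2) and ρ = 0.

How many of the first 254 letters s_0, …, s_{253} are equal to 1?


183

#1s = Σ_{n=0}^{253} s_n = Σ_{n=0}^{253} (⌈(n+1)α+ρ⌉ − ⌈nα+ρ⌉)
the sum telescopes: every ⌈nα+ρ⌉ with 0 < n < 254 appears once with + and once with −, leaving ⌈254α+ρ⌉ − ⌈0·α+ρ⌉
254α + ρ = (254·719) / 1001 = 182626/1001
ρ = 0/1001
⌈182626/1001⌉ = 183,  ⌈0/1001⌉ = 0
#1s = 183 − 0 = 183


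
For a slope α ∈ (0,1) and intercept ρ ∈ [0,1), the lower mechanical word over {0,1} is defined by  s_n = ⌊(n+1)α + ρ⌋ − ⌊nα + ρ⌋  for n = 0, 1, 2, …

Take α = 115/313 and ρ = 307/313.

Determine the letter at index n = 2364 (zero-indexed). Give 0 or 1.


0

(n+1)α + ρ = (2365·115 + 307) / 313 = 272282/313
nα + ρ     = (2364·115 + 307) / 313 = 272167/313
⌊272282/313⌋ = 869,  ⌊272167/313⌋ = 869
s_{2364} = 869 − 869 = 0


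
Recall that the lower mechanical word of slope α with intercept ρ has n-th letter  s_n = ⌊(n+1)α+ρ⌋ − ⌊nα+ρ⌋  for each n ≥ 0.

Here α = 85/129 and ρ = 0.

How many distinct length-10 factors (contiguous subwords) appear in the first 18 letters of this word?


4

t_n = ⌊(n·85)/129⌋ for n = 0 … 18:
  n=0…9: ⌊0/129⌋=0 ⌊85/129⌋=0 ⌊170/129⌋=1 ⌊255/129⌋=1 ⌊340/129⌋=2 ⌊425/129⌋=3 ⌊510/129⌋=3 ⌊595/129⌋=4 ⌊680/129⌋=5 ⌊765/129⌋=5
  n=10…18: ⌊850/129⌋=6 ⌊935/129⌋=7 ⌊1020/129⌋=7 ⌊1105/129⌋=8 ⌊1190/129⌋=9 ⌊1275/129⌋=9 ⌊1360/129⌋=10 ⌊1445/129⌋=11 ⌊1530/129⌋=11
s_n = t_(n+1) − t_n for n = 0 … 17 gives
prefix = 010110110110110110
slide a length-10 window over [0..9] … [8..17] (9 windows); first occurrence of each distinct factor:
  [  0..  9] 0101101101
  [  1.. 10] 1011011011
  [  2.. 11] 0110110110
  [  3.. 12] 1101101101
  (the other 5 windows repeat one of these)
distinct factors: {0101101101, 0110110110, 1011011011, 1101101101}
count = 4  (Sturmian bound for length 10 is 11)


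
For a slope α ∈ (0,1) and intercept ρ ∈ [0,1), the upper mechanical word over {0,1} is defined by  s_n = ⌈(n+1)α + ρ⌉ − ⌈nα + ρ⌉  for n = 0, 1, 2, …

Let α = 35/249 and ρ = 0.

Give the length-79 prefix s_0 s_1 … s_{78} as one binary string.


n=0: ⌈(1·35)/249⌉ − ⌈(0·35)/249⌉ = ⌈35/249⌉ − ⌈0/249⌉ = 1 − 0 = 1
n=1: ⌈(2·35)/249⌉ − ⌈(1·35)/249⌉ = ⌈70/249⌉ − ⌈35/249⌉ = 1 − 1 = 0
n=2: ⌈(3·35)/249⌉ − ⌈(2·35)/249⌉ = ⌈105/249⌉ − ⌈70/249⌉ = 1 − 1 = 0
n=3: ⌈(4·35)/249⌉ − ⌈(3·35)/249⌉ = ⌈140/249⌉ − ⌈105/249⌉ = 1 − 1 = 0
n=4: ⌈(5·35)/249⌉ − ⌈(4·35)/249⌉ = ⌈175/249⌉ − ⌈140/249⌉ = 1 − 1 = 0
n=5: ⌈(6·35)/249⌉ − ⌈(5·35)/249⌉ = ⌈210/249⌉ − ⌈175/249⌉ = 1 − 1 = 0
n=6: ⌈(7·35)/249⌉ − ⌈(6·35)/249⌉ = ⌈245/249⌉ − ⌈210/249⌉ = 1 − 1 = 0
n=7: ⌈(8·35)/249⌉ − ⌈(7·35)/249⌉ = ⌈280/249⌉ − ⌈245/249⌉ = 2 − 1 = 1
n=8: ⌈(9·35)/249⌉ − ⌈(8·35)/249⌉ = ⌈315/249⌉ − ⌈280/249⌉ = 2 − 2 = 0
n=9: ⌈(10·35)/249⌉ − ⌈(9·35)/249⌉ = ⌈350/249⌉ − ⌈315/249⌉ = 2 − 2 = 0
n=10: ⌈(11·35)/249⌉ − ⌈(10·35)/249⌉ = ⌈385/249⌉ − ⌈350/249⌉ = 2 − 2 = 0
n=11: ⌈(12·35)/249⌉ − ⌈(11·35)/249⌉ = ⌈420/249⌉ − ⌈385/249⌉ = 2 − 2 = 0
n=12: ⌈(13·35)/249⌉ − ⌈(12·35)/249⌉ = ⌈455/249⌉ − ⌈420/249⌉ = 2 − 2 = 0
n=13: ⌈(14·35)/249⌉ − ⌈(13·35)/249⌉ = ⌈490/249⌉ − ⌈455/249⌉ = 2 − 2 = 0
n=14: ⌈(15·35)/249⌉ − ⌈(14·35)/249⌉ = ⌈525/249⌉ − ⌈490/249⌉ = 3 − 2 = 1
n=15: ⌈(16·35)/249⌉ − ⌈(15·35)/249⌉ = ⌈560/249⌉ − ⌈525/249⌉ = 3 − 3 = 0
n=16: ⌈(17·35)/249⌉ − ⌈(16·35)/249⌉ = ⌈595/249⌉ − ⌈560/249⌉ = 3 − 3 = 0
n=17: ⌈(18·35)/249⌉ − ⌈(17·35)/249⌉ = ⌈630/249⌉ − ⌈595/249⌉ = 3 − 3 = 0
n=18: ⌈(19·35)/249⌉ − ⌈(18·35)/249⌉ = ⌈665/249⌉ − ⌈630/249⌉ = 3 − 3 = 0
n=19: ⌈(20·35)/249⌉ − ⌈(19·35)/249⌉ = ⌈700/249⌉ − ⌈665/249⌉ = 3 − 3 = 0
n=20: ⌈(21·35)/249⌉ − ⌈(20·35)/249⌉ = ⌈735/249⌉ − ⌈700/249⌉ = 3 − 3 = 0
n=21: ⌈(22·35)/249⌉ − ⌈(21·35)/249⌉ = ⌈770/249⌉ − ⌈735/249⌉ = 4 − 3 = 1
n=22: ⌈(23·35)/249⌉ − ⌈(22·35)/249⌉ = ⌈805/249⌉ − ⌈770/249⌉ = 4 − 4 = 0
n=23: ⌈(24·35)/249⌉ − ⌈(23·35)/249⌉ = ⌈840/249⌉ − ⌈805/249⌉ = 4 − 4 = 0
n=24: ⌈(25·35)/249⌉ − ⌈(24·35)/249⌉ = ⌈875/249⌉ − ⌈840/249⌉ = 4 − 4 = 0
n=25: ⌈(26·35)/249⌉ − ⌈(25·35)/249⌉ = ⌈910/249⌉ − ⌈875/249⌉ = 4 − 4 = 0
n=26: ⌈(27·35)/249⌉ − ⌈(26·35)/249⌉ = ⌈945/249⌉ − ⌈910/249⌉ = 4 − 4 = 0
n=27: ⌈(28·35)/249⌉ − ⌈(27·35)/249⌉ = ⌈980/249⌉ − ⌈945/249⌉ = 4 − 4 = 0
n=28: ⌈(29·35)/249⌉ − ⌈(28·35)/249⌉ = ⌈1015/249⌉ − ⌈980/249⌉ = 5 − 4 = 1
n=29: ⌈(30·35)/249⌉ − ⌈(29·35)/249⌉ = ⌈1050/249⌉ − ⌈1015/249⌉ = 5 − 5 = 0
n=30: ⌈(31·35)/249⌉ − ⌈(30·35)/249⌉ = ⌈1085/249⌉ − ⌈1050/249⌉ = 5 − 5 = 0
n=31: ⌈(32·35)/249⌉ − ⌈(31·35)/249⌉ = ⌈1120/249⌉ − ⌈1085/249⌉ = 5 − 5 = 0
n=32: ⌈(33·35)/249⌉ − ⌈(32·35)/249⌉ = ⌈1155/249⌉ − ⌈1120/249⌉ = 5 − 5 = 0
n=33: ⌈(34·35)/249⌉ − ⌈(33·35)/249⌉ = ⌈1190/249⌉ − ⌈1155/249⌉ = 5 − 5 = 0
n=34: ⌈(35·35)/249⌉ − ⌈(34·35)/249⌉ = ⌈1225/249⌉ − ⌈1190/249⌉ = 5 − 5 = 0
n=35: ⌈(36·35)/249⌉ − ⌈(35·35)/249⌉ = ⌈1260/249⌉ − ⌈1225/249⌉ = 6 − 5 = 1
n=36: ⌈(37·35)/249⌉ − ⌈(36·35)/249⌉ = ⌈1295/249⌉ − ⌈1260/249⌉ = 6 − 6 = 0
n=37: ⌈(38·35)/249⌉ − ⌈(37·35)/249⌉ = ⌈1330/249⌉ − ⌈1295/249⌉ = 6 − 6 = 0
n=38: ⌈(39·35)/249⌉ − ⌈(38·35)/249⌉ = ⌈1365/249⌉ − ⌈1330/249⌉ = 6 − 6 = 0
n=39: ⌈(40·35)/249⌉ − ⌈(39·35)/249⌉ = ⌈1400/249⌉ − ⌈1365/249⌉ = 6 − 6 = 0
n=40: ⌈(41·35)/249⌉ − ⌈(40·35)/249⌉ = ⌈1435/249⌉ − ⌈1400/249⌉ = 6 − 6 = 0
n=41: ⌈(42·35)/249⌉ − ⌈(41·35)/249⌉ = ⌈1470/249⌉ − ⌈1435/249⌉ = 6 − 6 = 0
n=42: ⌈(43·35)/249⌉ − ⌈(42·35)/249⌉ = ⌈1505/249⌉ − ⌈1470/249⌉ = 7 − 6 = 1
n=43: ⌈(44·35)/249⌉ − ⌈(43·35)/249⌉ = ⌈1540/249⌉ − ⌈1505/249⌉ = 7 − 7 = 0
n=44: ⌈(45·35)/249⌉ − ⌈(44·35)/249⌉ = ⌈1575/249⌉ − ⌈1540/249⌉ = 7 − 7 = 0
n=45: ⌈(46·35)/249⌉ − ⌈(45·35)/249⌉ = ⌈1610/249⌉ − ⌈1575/249⌉ = 7 − 7 = 0
n=46: ⌈(47·35)/249⌉ − ⌈(46·35)/249⌉ = ⌈1645/249⌉ − ⌈1610/249⌉ = 7 − 7 = 0
n=47: ⌈(48·35)/249⌉ − ⌈(47·35)/249⌉ = ⌈1680/249⌉ − ⌈1645/249⌉ = 7 − 7 = 0
n=48: ⌈(49·35)/249⌉ − ⌈(48·35)/249⌉ = ⌈1715/249⌉ − ⌈1680/249⌉ = 7 − 7 = 0
n=49: ⌈(50·35)/249⌉ − ⌈(49·35)/249⌉ = ⌈1750/249⌉ − ⌈1715/249⌉ = 8 − 7 = 1
n=50: ⌈(51·35)/249⌉ − ⌈(50·35)/249⌉ = ⌈1785/249⌉ − ⌈1750/249⌉ = 8 − 8 = 0
n=51: ⌈(52·35)/249⌉ − ⌈(51·35)/249⌉ = ⌈1820/249⌉ − ⌈1785/249⌉ = 8 − 8 = 0
n=52: ⌈(53·35)/249⌉ − ⌈(52·35)/249⌉ = ⌈1855/249⌉ − ⌈1820/249⌉ = 8 − 8 = 0
n=53: ⌈(54·35)/249⌉ − ⌈(53·35)/249⌉ = ⌈1890/249⌉ − ⌈1855/249⌉ = 8 − 8 = 0
n=54: ⌈(55·35)/249⌉ − ⌈(54·35)/249⌉ = ⌈1925/249⌉ − ⌈1890/249⌉ = 8 − 8 = 0
n=55: ⌈(56·35)/249⌉ − ⌈(55·35)/249⌉ = ⌈1960/249⌉ − ⌈1925/249⌉ = 8 − 8 = 0
n=56: ⌈(57·35)/249⌉ − ⌈(56·35)/249⌉ = ⌈1995/249⌉ − ⌈1960/249⌉ = 9 − 8 = 1
n=57: ⌈(58·35)/249⌉ − ⌈(57·35)/249⌉ = ⌈2030/249⌉ − ⌈1995/249⌉ = 9 − 9 = 0
n=58: ⌈(59·35)/249⌉ − ⌈(58·35)/249⌉ = ⌈2065/249⌉ − ⌈2030/249⌉ = 9 − 9 = 0
n=59: ⌈(60·35)/249⌉ − ⌈(59·35)/249⌉ = ⌈2100/249⌉ − ⌈2065/249⌉ = 9 − 9 = 0
n=60: ⌈(61·35)/249⌉ − ⌈(60·35)/249⌉ = ⌈2135/249⌉ − ⌈2100/249⌉ = 9 − 9 = 0
n=61: ⌈(62·35)/249⌉ − ⌈(61·35)/249⌉ = ⌈2170/249⌉ − ⌈2135/249⌉ = 9 − 9 = 0
n=62: ⌈(63·35)/249⌉ − ⌈(62·35)/249⌉ = ⌈2205/249⌉ − ⌈2170/249⌉ = 9 − 9 = 0
n=63: ⌈(64·35)/249⌉ − ⌈(63·35)/249⌉ = ⌈2240/249⌉ − ⌈2205/249⌉ = 9 − 9 = 0
n=64: ⌈(65·35)/249⌉ − ⌈(64·35)/249⌉ = ⌈2275/249⌉ − ⌈2240/249⌉ = 10 − 9 = 1
n=65: ⌈(66·35)/249⌉ − ⌈(65·35)/249⌉ = ⌈2310/249⌉ − ⌈2275/249⌉ = 10 − 10 = 0
n=66: ⌈(67·35)/249⌉ − ⌈(66·35)/249⌉ = ⌈2345/249⌉ − ⌈2310/249⌉ = 10 − 10 = 0
n=67: ⌈(68·35)/249⌉ − ⌈(67·35)/249⌉ = ⌈2380/249⌉ − ⌈2345/249⌉ = 10 − 10 = 0
n=68: ⌈(69·35)/249⌉ − ⌈(68·35)/249⌉ = ⌈2415/249⌉ − ⌈2380/249⌉ = 10 − 10 = 0
n=69: ⌈(70·35)/249⌉ − ⌈(69·35)/249⌉ = ⌈2450/249⌉ − ⌈2415/249⌉ = 10 − 10 = 0
n=70: ⌈(71·35)/249⌉ − ⌈(70·35)/249⌉ = ⌈2485/249⌉ − ⌈2450/249⌉ = 10 − 10 = 0
n=71: ⌈(72·35)/249⌉ − ⌈(71·35)/249⌉ = ⌈2520/249⌉ − ⌈2485/249⌉ = 11 − 10 = 1
n=72: ⌈(73·35)/249⌉ − ⌈(72·35)/249⌉ = ⌈2555/249⌉ − ⌈2520/249⌉ = 11 − 11 = 0
n=73: ⌈(74·35)/249⌉ − ⌈(73·35)/249⌉ = ⌈2590/249⌉ − ⌈2555/249⌉ = 11 − 11 = 0
n=74: ⌈(75·35)/249⌉ − ⌈(74·35)/249⌉ = ⌈2625/249⌉ − ⌈2590/249⌉ = 11 − 11 = 0
n=75: ⌈(76·35)/249⌉ − ⌈(75·35)/249⌉ = ⌈2660/249⌉ − ⌈2625/249⌉ = 11 − 11 = 0
n=76: ⌈(77·35)/249⌉ − ⌈(76·35)/249⌉ = ⌈2695/249⌉ − ⌈2660/249⌉ = 11 − 11 = 0
n=77: ⌈(78·35)/249⌉ − ⌈(77·35)/249⌉ = ⌈2730/249⌉ − ⌈2695/249⌉ = 11 − 11 = 0
n=78: ⌈(79·35)/249⌉ − ⌈(78·35)/249⌉ = ⌈2765/249⌉ − ⌈2730/249⌉ = 12 − 11 = 1

1000000100000010000001000000100000010000001000000100000010000000100000010000001


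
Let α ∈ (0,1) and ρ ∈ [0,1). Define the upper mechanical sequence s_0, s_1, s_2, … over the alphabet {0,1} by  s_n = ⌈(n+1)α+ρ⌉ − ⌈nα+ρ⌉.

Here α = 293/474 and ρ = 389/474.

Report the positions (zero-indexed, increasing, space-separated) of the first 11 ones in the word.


0 1 3 5 6 8 9 11 13 14 16

n=0: ⌈682/474⌉−⌈389/474⌉ = 2−1 = 1  ← one
n=1: ⌈975/474⌉−⌈682/474⌉ = 3−2 = 1  ← one
n=2: ⌈1268/474⌉−⌈975/474⌉ = 3−3 = 0
n=3: ⌈1561/474⌉−⌈1268/474⌉ = 4−3 = 1  ← one
n=4: ⌈1854/474⌉−⌈1561/474⌉ = 4−4 = 0
n=5: ⌈2147/474⌉−⌈1854/474⌉ = 5−4 = 1  ← one
n=6: ⌈2440/474⌉−⌈2147/474⌉ = 6−5 = 1  ← one
n=7: ⌈2733/474⌉−⌈2440/474⌉ = 6−6 = 0
n=8: ⌈3026/474⌉−⌈2733/474⌉ = 7−6 = 1  ← one
n=9: ⌈3319/474⌉−⌈3026/474⌉ = 8−7 = 1  ← one
n=10: ⌈3612/474⌉−⌈3319/474⌉ = 8−8 = 0
n=11: ⌈3905/474⌉−⌈3612/474⌉ = 9−8 = 1  ← one
n=12: ⌈4198/474⌉−⌈3905/474⌉ = 9−9 = 0
n=13: ⌈4491/474⌉−⌈4198/474⌉ = 10−9 = 1  ← one
n=14: ⌈4784/474⌉−⌈4491/474⌉ = 11−10 = 1  ← one
n=15: ⌈5077/474⌉−⌈4784/474⌉ = 11−11 = 0
n=16: ⌈5370/474⌉−⌈5077/474⌉ = 12−11 = 1  ← one
positions of the first 11 ones: 0 1 3 5 6 8 9 11 13 14 16


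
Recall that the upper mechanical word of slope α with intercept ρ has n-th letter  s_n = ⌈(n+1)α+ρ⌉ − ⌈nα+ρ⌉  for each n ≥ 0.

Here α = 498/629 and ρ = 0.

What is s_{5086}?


(n+1)α + ρ = (5087·498) / 629 = 2533326/629
nα + ρ     = (5086·498) / 629 = 2532828/629
⌈2533326/629⌉ = 4028,  ⌈2532828/629⌉ = 4027
s_{5086} = 4028 − 4027 = 1

1


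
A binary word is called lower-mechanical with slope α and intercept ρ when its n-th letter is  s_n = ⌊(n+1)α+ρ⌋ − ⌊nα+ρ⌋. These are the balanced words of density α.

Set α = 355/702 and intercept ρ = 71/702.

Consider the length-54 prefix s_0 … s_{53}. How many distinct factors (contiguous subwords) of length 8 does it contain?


t_n = ⌊(n·355+71)/702⌋ for n = 0 … 54:
  n=0…9: ⌊71/702⌋=0 ⌊426/702⌋=0 ⌊781/702⌋=1 ⌊1136/702⌋=1 ⌊1491/702⌋=2 ⌊1846/702⌋=2 ⌊2201/702⌋=3 ⌊2556/702⌋=3 ⌊2911/702⌋=4 ⌊3266/702⌋=4
  n=10…19: ⌊3621/702⌋=5 ⌊3976/702⌋=5 ⌊4331/702⌋=6 ⌊4686/702⌋=6 ⌊5041/702⌋=7 ⌊5396/702⌋=7 ⌊5751/702⌋=8 ⌊6106/702⌋=8 ⌊6461/702⌋=9 ⌊6816/702⌋=9
  n=20…29: ⌊7171/702⌋=10 ⌊7526/702⌋=10 ⌊7881/702⌋=11 ⌊8236/702⌋=11 ⌊8591/702⌋=12 ⌊8946/702⌋=12 ⌊9301/702⌋=13 ⌊9656/702⌋=13 ⌊10011/702⌋=14 ⌊10366/702⌋=14
  n=30…39: ⌊10721/702⌋=15 ⌊11076/702⌋=15 ⌊11431/702⌋=16 ⌊11786/702⌋=16 ⌊12141/702⌋=17 ⌊12496/702⌋=17 ⌊12851/702⌋=18 ⌊13206/702⌋=18 ⌊13561/702⌋=19 ⌊13916/702⌋=19
  n=40…49: ⌊14271/702⌋=20 ⌊14626/702⌋=20 ⌊14981/702⌋=21 ⌊15336/702⌋=21 ⌊15691/702⌋=22 ⌊16046/702⌋=22 ⌊16401/702⌋=23 ⌊16756/702⌋=23 ⌊17111/702⌋=24 ⌊17466/702⌋=24
  n=50…54: ⌊17821/702⌋=25 ⌊18176/702⌋=25 ⌊18531/702⌋=26 ⌊18886/702⌋=26 ⌊19241/702⌋=27
s_n = t_(n+1) − t_n for n = 0 … 53 gives
prefix = 010101010101010101010101010101010101010101010101010101
slide a length-8 window over [0..7] … [46..53] (47 windows); first occurrence of each distinct factor:
  [  0..  7] 01010101
  [  1..  8] 10101010
  (the other 45 windows repeat one of these)
distinct factors: {01010101, 10101010}
count = 2  (Sturmian bound for length 8 is 9)

2


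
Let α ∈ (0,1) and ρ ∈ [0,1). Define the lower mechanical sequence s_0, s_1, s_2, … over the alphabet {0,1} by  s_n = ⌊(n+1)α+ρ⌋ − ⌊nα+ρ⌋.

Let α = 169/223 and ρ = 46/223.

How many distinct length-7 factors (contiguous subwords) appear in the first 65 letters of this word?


t_n = ⌊(n·169+46)/223⌋ for n = 0 … 65:
  n=0…9: ⌊46/223⌋=0 ⌊215/223⌋=0 ⌊384/223⌋=1 ⌊553/223⌋=2 ⌊722/223⌋=3 ⌊891/223⌋=3 ⌊1060/223⌋=4 ⌊1229/223⌋=5 ⌊1398/223⌋=6 ⌊1567/223⌋=7
  n=10…19: ⌊1736/223⌋=7 ⌊1905/223⌋=8 ⌊2074/223⌋=9 ⌊2243/223⌋=10 ⌊2412/223⌋=10 ⌊2581/223⌋=11 ⌊2750/223⌋=12 ⌊2919/223⌋=13 ⌊3088/223⌋=13 ⌊3257/223⌋=14
  n=20…29: ⌊3426/223⌋=15 ⌊3595/223⌋=16 ⌊3764/223⌋=16 ⌊3933/223⌋=17 ⌊4102/223⌋=18 ⌊4271/223⌋=19 ⌊4440/223⌋=19 ⌊4609/223⌋=20 ⌊4778/223⌋=21 ⌊4947/223⌋=22
  n=30…39: ⌊5116/223⌋=22 ⌊5285/223⌋=23 ⌊5454/223⌋=24 ⌊5623/223⌋=25 ⌊5792/223⌋=25 ⌊5961/223⌋=26 ⌊6130/223⌋=27 ⌊6299/223⌋=28 ⌊6468/223⌋=29 ⌊6637/223⌋=29
  n=40…49: ⌊6806/223⌋=30 ⌊6975/223⌋=31 ⌊7144/223⌋=32 ⌊7313/223⌋=32 ⌊7482/223⌋=33 ⌊7651/223⌋=34 ⌊7820/223⌋=35 ⌊7989/223⌋=35 ⌊8158/223⌋=36 ⌊8327/223⌋=37
  n=50…59: ⌊8496/223⌋=38 ⌊8665/223⌋=38 ⌊8834/223⌋=39 ⌊9003/223⌋=40 ⌊9172/223⌋=41 ⌊9341/223⌋=41 ⌊9510/223⌋=42 ⌊9679/223⌋=43 ⌊9848/223⌋=44 ⌊10017/223⌋=44
  n=60…65: ⌊10186/223⌋=45 ⌊10355/223⌋=46 ⌊10524/223⌋=47 ⌊10693/223⌋=47 ⌊10862/223⌋=48 ⌊11031/223⌋=49
s_n = t_(n+1) − t_n for n = 0 … 64 gives
prefix = 01110111101110111011101110111011101111011101110111011101110111011
slide a length-7 window over [0..6] … [58..64] (59 windows); first occurrence of each distinct factor:
  [  0..  6] 0111011
  [  1..  7] 1110111
  [  2..  8] 1101111
  [  3..  9] 1011110
  [  4.. 10] 0111101
  [  5.. 11] 1111011
  [  7.. 13] 1101110
  [  8.. 14] 1011101
  (the other 51 windows repeat one of these)
distinct factors: {0111011, 0111101, 1011101, 1011110, 1101110, 1101111, 1110111, 1111011}
count = 8  (Sturmian bound for length 7 is 8)

8


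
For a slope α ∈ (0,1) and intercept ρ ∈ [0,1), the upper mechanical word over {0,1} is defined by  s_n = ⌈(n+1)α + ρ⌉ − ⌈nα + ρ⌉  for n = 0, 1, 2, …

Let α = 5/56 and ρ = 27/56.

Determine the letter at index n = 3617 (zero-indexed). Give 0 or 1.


(n+1)α + ρ = (3618·5 + 27) / 56 = 18117/56
nα + ρ     = (3617·5 + 27) / 56 = 18112/56
⌈18117/56⌉ = 324,  ⌈18112/56⌉ = 324
s_{3617} = 324 − 324 = 0

0


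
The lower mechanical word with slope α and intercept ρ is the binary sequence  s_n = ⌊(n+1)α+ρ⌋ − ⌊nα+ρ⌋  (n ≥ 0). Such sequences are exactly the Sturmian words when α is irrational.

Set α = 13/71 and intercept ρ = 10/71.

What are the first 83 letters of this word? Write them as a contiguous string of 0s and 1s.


n=0: ⌊(1·13+10)/71⌋ − ⌊(0·13+10)/71⌋ = ⌊23/71⌋ − ⌊10/71⌋ = 0 − 0 = 0
n=1: ⌊(2·13+10)/71⌋ − ⌊(1·13+10)/71⌋ = ⌊36/71⌋ − ⌊23/71⌋ = 0 − 0 = 0
n=2: ⌊(3·13+10)/71⌋ − ⌊(2·13+10)/71⌋ = ⌊49/71⌋ − ⌊36/71⌋ = 0 − 0 = 0
n=3: ⌊(4·13+10)/71⌋ − ⌊(3·13+10)/71⌋ = ⌊62/71⌋ − ⌊49/71⌋ = 0 − 0 = 0
n=4: ⌊(5·13+10)/71⌋ − ⌊(4·13+10)/71⌋ = ⌊75/71⌋ − ⌊62/71⌋ = 1 − 0 = 1
n=5: ⌊(6·13+10)/71⌋ − ⌊(5·13+10)/71⌋ = ⌊88/71⌋ − ⌊75/71⌋ = 1 − 1 = 0
n=6: ⌊(7·13+10)/71⌋ − ⌊(6·13+10)/71⌋ = ⌊101/71⌋ − ⌊88/71⌋ = 1 − 1 = 0
n=7: ⌊(8·13+10)/71⌋ − ⌊(7·13+10)/71⌋ = ⌊114/71⌋ − ⌊101/71⌋ = 1 − 1 = 0
n=8: ⌊(9·13+10)/71⌋ − ⌊(8·13+10)/71⌋ = ⌊127/71⌋ − ⌊114/71⌋ = 1 − 1 = 0
n=9: ⌊(10·13+10)/71⌋ − ⌊(9·13+10)/71⌋ = ⌊140/71⌋ − ⌊127/71⌋ = 1 − 1 = 0
n=10: ⌊(11·13+10)/71⌋ − ⌊(10·13+10)/71⌋ = ⌊153/71⌋ − ⌊140/71⌋ = 2 − 1 = 1
n=11: ⌊(12·13+10)/71⌋ − ⌊(11·13+10)/71⌋ = ⌊166/71⌋ − ⌊153/71⌋ = 2 − 2 = 0
n=12: ⌊(13·13+10)/71⌋ − ⌊(12·13+10)/71⌋ = ⌊179/71⌋ − ⌊166/71⌋ = 2 − 2 = 0
n=13: ⌊(14·13+10)/71⌋ − ⌊(13·13+10)/71⌋ = ⌊192/71⌋ − ⌊179/71⌋ = 2 − 2 = 0
n=14: ⌊(15·13+10)/71⌋ − ⌊(14·13+10)/71⌋ = ⌊205/71⌋ − ⌊192/71⌋ = 2 − 2 = 0
n=15: ⌊(16·13+10)/71⌋ − ⌊(15·13+10)/71⌋ = ⌊218/71⌋ − ⌊205/71⌋ = 3 − 2 = 1
n=16: ⌊(17·13+10)/71⌋ − ⌊(16·13+10)/71⌋ = ⌊231/71⌋ − ⌊218/71⌋ = 3 − 3 = 0
n=17: ⌊(18·13+10)/71⌋ − ⌊(17·13+10)/71⌋ = ⌊244/71⌋ − ⌊231/71⌋ = 3 − 3 = 0
n=18: ⌊(19·13+10)/71⌋ − ⌊(18·13+10)/71⌋ = ⌊257/71⌋ − ⌊244/71⌋ = 3 − 3 = 0
n=19: ⌊(20·13+10)/71⌋ − ⌊(19·13+10)/71⌋ = ⌊270/71⌋ − ⌊257/71⌋ = 3 − 3 = 0
n=20: ⌊(21·13+10)/71⌋ − ⌊(20·13+10)/71⌋ = ⌊283/71⌋ − ⌊270/71⌋ = 3 − 3 = 0
n=21: ⌊(22·13+10)/71⌋ − ⌊(21·13+10)/71⌋ = ⌊296/71⌋ − ⌊283/71⌋ = 4 − 3 = 1
n=22: ⌊(23·13+10)/71⌋ − ⌊(22·13+10)/71⌋ = ⌊309/71⌋ − ⌊296/71⌋ = 4 − 4 = 0
n=23: ⌊(24·13+10)/71⌋ − ⌊(23·13+10)/71⌋ = ⌊322/71⌋ − ⌊309/71⌋ = 4 − 4 = 0
n=24: ⌊(25·13+10)/71⌋ − ⌊(24·13+10)/71⌋ = ⌊335/71⌋ − ⌊322/71⌋ = 4 − 4 = 0
n=25: ⌊(26·13+10)/71⌋ − ⌊(25·13+10)/71⌋ = ⌊348/71⌋ − ⌊335/71⌋ = 4 − 4 = 0
n=26: ⌊(27·13+10)/71⌋ − ⌊(26·13+10)/71⌋ = ⌊361/71⌋ − ⌊348/71⌋ = 5 − 4 = 1
n=27: ⌊(28·13+10)/71⌋ − ⌊(27·13+10)/71⌋ = ⌊374/71⌋ − ⌊361/71⌋ = 5 − 5 = 0
n=28: ⌊(29·13+10)/71⌋ − ⌊(28·13+10)/71⌋ = ⌊387/71⌋ − ⌊374/71⌋ = 5 − 5 = 0
n=29: ⌊(30·13+10)/71⌋ − ⌊(29·13+10)/71⌋ = ⌊400/71⌋ − ⌊387/71⌋ = 5 − 5 = 0
n=30: ⌊(31·13+10)/71⌋ − ⌊(30·13+10)/71⌋ = ⌊413/71⌋ − ⌊400/71⌋ = 5 − 5 = 0
n=31: ⌊(32·13+10)/71⌋ − ⌊(31·13+10)/71⌋ = ⌊426/71⌋ − ⌊413/71⌋ = 6 − 5 = 1
n=32: ⌊(33·13+10)/71⌋ − ⌊(32·13+10)/71⌋ = ⌊439/71⌋ − ⌊426/71⌋ = 6 − 6 = 0
n=33: ⌊(34·13+10)/71⌋ − ⌊(33·13+10)/71⌋ = ⌊452/71⌋ − ⌊439/71⌋ = 6 − 6 = 0
n=34: ⌊(35·13+10)/71⌋ − ⌊(34·13+10)/71⌋ = ⌊465/71⌋ − ⌊452/71⌋ = 6 − 6 = 0
n=35: ⌊(36·13+10)/71⌋ − ⌊(35·13+10)/71⌋ = ⌊478/71⌋ − ⌊465/71⌋ = 6 − 6 = 0
n=36: ⌊(37·13+10)/71⌋ − ⌊(36·13+10)/71⌋ = ⌊491/71⌋ − ⌊478/71⌋ = 6 − 6 = 0
n=37: ⌊(38·13+10)/71⌋ − ⌊(37·13+10)/71⌋ = ⌊504/71⌋ − ⌊491/71⌋ = 7 − 6 = 1
n=38: ⌊(39·13+10)/71⌋ − ⌊(38·13+10)/71⌋ = ⌊517/71⌋ − ⌊504/71⌋ = 7 − 7 = 0
n=39: ⌊(40·13+10)/71⌋ − ⌊(39·13+10)/71⌋ = ⌊530/71⌋ − ⌊517/71⌋ = 7 − 7 = 0
n=40: ⌊(41·13+10)/71⌋ − ⌊(40·13+10)/71⌋ = ⌊543/71⌋ − ⌊530/71⌋ = 7 − 7 = 0
n=41: ⌊(42·13+10)/71⌋ − ⌊(41·13+10)/71⌋ = ⌊556/71⌋ − ⌊543/71⌋ = 7 − 7 = 0
n=42: ⌊(43·13+10)/71⌋ − ⌊(42·13+10)/71⌋ = ⌊569/71⌋ − ⌊556/71⌋ = 8 − 7 = 1
n=43: ⌊(44·13+10)/71⌋ − ⌊(43·13+10)/71⌋ = ⌊582/71⌋ − ⌊569/71⌋ = 8 − 8 = 0
n=44: ⌊(45·13+10)/71⌋ − ⌊(44·13+10)/71⌋ = ⌊595/71⌋ − ⌊582/71⌋ = 8 − 8 = 0
n=45: ⌊(46·13+10)/71⌋ − ⌊(45·13+10)/71⌋ = ⌊608/71⌋ − ⌊595/71⌋ = 8 − 8 = 0
n=46: ⌊(47·13+10)/71⌋ − ⌊(46·13+10)/71⌋ = ⌊621/71⌋ − ⌊608/71⌋ = 8 − 8 = 0
n=47: ⌊(48·13+10)/71⌋ − ⌊(47·13+10)/71⌋ = ⌊634/71⌋ − ⌊621/71⌋ = 8 − 8 = 0
n=48: ⌊(49·13+10)/71⌋ − ⌊(48·13+10)/71⌋ = ⌊647/71⌋ − ⌊634/71⌋ = 9 − 8 = 1
n=49: ⌊(50·13+10)/71⌋ − ⌊(49·13+10)/71⌋ = ⌊660/71⌋ − ⌊647/71⌋ = 9 − 9 = 0
n=50: ⌊(51·13+10)/71⌋ − ⌊(50·13+10)/71⌋ = ⌊673/71⌋ − ⌊660/71⌋ = 9 − 9 = 0
n=51: ⌊(52·13+10)/71⌋ − ⌊(51·13+10)/71⌋ = ⌊686/71⌋ − ⌊673/71⌋ = 9 − 9 = 0
n=52: ⌊(53·13+10)/71⌋ − ⌊(52·13+10)/71⌋ = ⌊699/71⌋ − ⌊686/71⌋ = 9 − 9 = 0
n=53: ⌊(54·13+10)/71⌋ − ⌊(53·13+10)/71⌋ = ⌊712/71⌋ − ⌊699/71⌋ = 10 − 9 = 1
n=54: ⌊(55·13+10)/71⌋ − ⌊(54·13+10)/71⌋ = ⌊725/71⌋ − ⌊712/71⌋ = 10 − 10 = 0
n=55: ⌊(56·13+10)/71⌋ − ⌊(55·13+10)/71⌋ = ⌊738/71⌋ − ⌊725/71⌋ = 10 − 10 = 0
n=56: ⌊(57·13+10)/71⌋ − ⌊(56·13+10)/71⌋ = ⌊751/71⌋ − ⌊738/71⌋ = 10 − 10 = 0
n=57: ⌊(58·13+10)/71⌋ − ⌊(57·13+10)/71⌋ = ⌊764/71⌋ − ⌊751/71⌋ = 10 − 10 = 0
n=58: ⌊(59·13+10)/71⌋ − ⌊(58·13+10)/71⌋ = ⌊777/71⌋ − ⌊764/71⌋ = 10 − 10 = 0
n=59: ⌊(60·13+10)/71⌋ − ⌊(59·13+10)/71⌋ = ⌊790/71⌋ − ⌊777/71⌋ = 11 − 10 = 1
n=60: ⌊(61·13+10)/71⌋ − ⌊(60·13+10)/71⌋ = ⌊803/71⌋ − ⌊790/71⌋ = 11 − 11 = 0
n=61: ⌊(62·13+10)/71⌋ − ⌊(61·13+10)/71⌋ = ⌊816/71⌋ − ⌊803/71⌋ = 11 − 11 = 0
n=62: ⌊(63·13+10)/71⌋ − ⌊(62·13+10)/71⌋ = ⌊829/71⌋ − ⌊816/71⌋ = 11 − 11 = 0
n=63: ⌊(64·13+10)/71⌋ − ⌊(63·13+10)/71⌋ = ⌊842/71⌋ − ⌊829/71⌋ = 11 − 11 = 0
n=64: ⌊(65·13+10)/71⌋ − ⌊(64·13+10)/71⌋ = ⌊855/71⌋ − ⌊842/71⌋ = 12 − 11 = 1
n=65: ⌊(66·13+10)/71⌋ − ⌊(65·13+10)/71⌋ = ⌊868/71⌋ − ⌊855/71⌋ = 12 − 12 = 0
n=66: ⌊(67·13+10)/71⌋ − ⌊(66·13+10)/71⌋ = ⌊881/71⌋ − ⌊868/71⌋ = 12 − 12 = 0
n=67: ⌊(68·13+10)/71⌋ − ⌊(67·13+10)/71⌋ = ⌊894/71⌋ − ⌊881/71⌋ = 12 − 12 = 0
n=68: ⌊(69·13+10)/71⌋ − ⌊(68·13+10)/71⌋ = ⌊907/71⌋ − ⌊894/71⌋ = 12 − 12 = 0
n=69: ⌊(70·13+10)/71⌋ − ⌊(69·13+10)/71⌋ = ⌊920/71⌋ − ⌊907/71⌋ = 12 − 12 = 0
n=70: ⌊(71·13+10)/71⌋ − ⌊(70·13+10)/71⌋ = ⌊933/71⌋ − ⌊920/71⌋ = 13 − 12 = 1
n=71: ⌊(72·13+10)/71⌋ − ⌊(71·13+10)/71⌋ = ⌊946/71⌋ − ⌊933/71⌋ = 13 − 13 = 0
n=72: ⌊(73·13+10)/71⌋ − ⌊(72·13+10)/71⌋ = ⌊959/71⌋ − ⌊946/71⌋ = 13 − 13 = 0
n=73: ⌊(74·13+10)/71⌋ − ⌊(73·13+10)/71⌋ = ⌊972/71⌋ − ⌊959/71⌋ = 13 − 13 = 0
n=74: ⌊(75·13+10)/71⌋ − ⌊(74·13+10)/71⌋ = ⌊985/71⌋ − ⌊972/71⌋ = 13 − 13 = 0
n=75: ⌊(76·13+10)/71⌋ − ⌊(75·13+10)/71⌋ = ⌊998/71⌋ − ⌊985/71⌋ = 14 − 13 = 1
n=76: ⌊(77·13+10)/71⌋ − ⌊(76·13+10)/71⌋ = ⌊1011/71⌋ − ⌊998/71⌋ = 14 − 14 = 0
n=77: ⌊(78·13+10)/71⌋ − ⌊(77·13+10)/71⌋ = ⌊1024/71⌋ − ⌊1011/71⌋ = 14 − 14 = 0
n=78: ⌊(79·13+10)/71⌋ − ⌊(78·13+10)/71⌋ = ⌊1037/71⌋ − ⌊1024/71⌋ = 14 − 14 = 0
n=79: ⌊(80·13+10)/71⌋ − ⌊(79·13+10)/71⌋ = ⌊1050/71⌋ − ⌊1037/71⌋ = 14 − 14 = 0
n=80: ⌊(81·13+10)/71⌋ − ⌊(80·13+10)/71⌋ = ⌊1063/71⌋ − ⌊1050/71⌋ = 14 − 14 = 0
n=81: ⌊(82·13+10)/71⌋ − ⌊(81·13+10)/71⌋ = ⌊1076/71⌋ − ⌊1063/71⌋ = 15 − 14 = 1
n=82: ⌊(83·13+10)/71⌋ − ⌊(82·13+10)/71⌋ = ⌊1089/71⌋ − ⌊1076/71⌋ = 15 − 15 = 0

00001000001000010000010000100001000001000010000010000100000100001000001000010000010


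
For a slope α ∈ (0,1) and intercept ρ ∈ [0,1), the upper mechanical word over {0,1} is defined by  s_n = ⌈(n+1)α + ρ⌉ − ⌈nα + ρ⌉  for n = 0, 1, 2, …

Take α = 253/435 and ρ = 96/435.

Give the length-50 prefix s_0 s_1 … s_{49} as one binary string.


n=0: ⌈(1·253+96)/435⌉ − ⌈(0·253+96)/435⌉ = ⌈349/435⌉ − ⌈96/435⌉ = 1 − 1 = 0
n=1: ⌈(2·253+96)/435⌉ − ⌈(1·253+96)/435⌉ = ⌈602/435⌉ − ⌈349/435⌉ = 2 − 1 = 1
n=2: ⌈(3·253+96)/435⌉ − ⌈(2·253+96)/435⌉ = ⌈855/435⌉ − ⌈602/435⌉ = 2 − 2 = 0
n=3: ⌈(4·253+96)/435⌉ − ⌈(3·253+96)/435⌉ = ⌈1108/435⌉ − ⌈855/435⌉ = 3 − 2 = 1
n=4: ⌈(5·253+96)/435⌉ − ⌈(4·253+96)/435⌉ = ⌈1361/435⌉ − ⌈1108/435⌉ = 4 − 3 = 1
n=5: ⌈(6·253+96)/435⌉ − ⌈(5·253+96)/435⌉ = ⌈1614/435⌉ − ⌈1361/435⌉ = 4 − 4 = 0
n=6: ⌈(7·253+96)/435⌉ − ⌈(6·253+96)/435⌉ = ⌈1867/435⌉ − ⌈1614/435⌉ = 5 − 4 = 1
n=7: ⌈(8·253+96)/435⌉ − ⌈(7·253+96)/435⌉ = ⌈2120/435⌉ − ⌈1867/435⌉ = 5 − 5 = 0
n=8: ⌈(9·253+96)/435⌉ − ⌈(8·253+96)/435⌉ = ⌈2373/435⌉ − ⌈2120/435⌉ = 6 − 5 = 1
n=9: ⌈(10·253+96)/435⌉ − ⌈(9·253+96)/435⌉ = ⌈2626/435⌉ − ⌈2373/435⌉ = 7 − 6 = 1
n=10: ⌈(11·253+96)/435⌉ − ⌈(10·253+96)/435⌉ = ⌈2879/435⌉ − ⌈2626/435⌉ = 7 − 7 = 0
n=11: ⌈(12·253+96)/435⌉ − ⌈(11·253+96)/435⌉ = ⌈3132/435⌉ − ⌈2879/435⌉ = 8 − 7 = 1
n=12: ⌈(13·253+96)/435⌉ − ⌈(12·253+96)/435⌉ = ⌈3385/435⌉ − ⌈3132/435⌉ = 8 − 8 = 0
n=13: ⌈(14·253+96)/435⌉ − ⌈(13·253+96)/435⌉ = ⌈3638/435⌉ − ⌈3385/435⌉ = 9 − 8 = 1
n=14: ⌈(15·253+96)/435⌉ − ⌈(14·253+96)/435⌉ = ⌈3891/435⌉ − ⌈3638/435⌉ = 9 − 9 = 0
n=15: ⌈(16·253+96)/435⌉ − ⌈(15·253+96)/435⌉ = ⌈4144/435⌉ − ⌈3891/435⌉ = 10 − 9 = 1
n=16: ⌈(17·253+96)/435⌉ − ⌈(16·253+96)/435⌉ = ⌈4397/435⌉ − ⌈4144/435⌉ = 11 − 10 = 1
n=17: ⌈(18·253+96)/435⌉ − ⌈(17·253+96)/435⌉ = ⌈4650/435⌉ − ⌈4397/435⌉ = 11 − 11 = 0
n=18: ⌈(19·253+96)/435⌉ − ⌈(18·253+96)/435⌉ = ⌈4903/435⌉ − ⌈4650/435⌉ = 12 − 11 = 1
n=19: ⌈(20·253+96)/435⌉ − ⌈(19·253+96)/435⌉ = ⌈5156/435⌉ − ⌈4903/435⌉ = 12 − 12 = 0
n=20: ⌈(21·253+96)/435⌉ − ⌈(20·253+96)/435⌉ = ⌈5409/435⌉ − ⌈5156/435⌉ = 13 − 12 = 1
n=21: ⌈(22·253+96)/435⌉ − ⌈(21·253+96)/435⌉ = ⌈5662/435⌉ − ⌈5409/435⌉ = 14 − 13 = 1
n=22: ⌈(23·253+96)/435⌉ − ⌈(22·253+96)/435⌉ = ⌈5915/435⌉ − ⌈5662/435⌉ = 14 − 14 = 0
n=23: ⌈(24·253+96)/435⌉ − ⌈(23·253+96)/435⌉ = ⌈6168/435⌉ − ⌈5915/435⌉ = 15 − 14 = 1
n=24: ⌈(25·253+96)/435⌉ − ⌈(24·253+96)/435⌉ = ⌈6421/435⌉ − ⌈6168/435⌉ = 15 − 15 = 0
n=25: ⌈(26·253+96)/435⌉ − ⌈(25·253+96)/435⌉ = ⌈6674/435⌉ − ⌈6421/435⌉ = 16 − 15 = 1
n=26: ⌈(27·253+96)/435⌉ − ⌈(26·253+96)/435⌉ = ⌈6927/435⌉ − ⌈6674/435⌉ = 16 − 16 = 0
n=27: ⌈(28·253+96)/435⌉ − ⌈(27·253+96)/435⌉ = ⌈7180/435⌉ − ⌈6927/435⌉ = 17 − 16 = 1
n=28: ⌈(29·253+96)/435⌉ − ⌈(28·253+96)/435⌉ = ⌈7433/435⌉ − ⌈7180/435⌉ = 18 − 17 = 1
n=29: ⌈(30·253+96)/435⌉ − ⌈(29·253+96)/435⌉ = ⌈7686/435⌉ − ⌈7433/435⌉ = 18 − 18 = 0
n=30: ⌈(31·253+96)/435⌉ − ⌈(30·253+96)/435⌉ = ⌈7939/435⌉ − ⌈7686/435⌉ = 19 − 18 = 1
n=31: ⌈(32·253+96)/435⌉ − ⌈(31·253+96)/435⌉ = ⌈8192/435⌉ − ⌈7939/435⌉ = 19 − 19 = 0
n=32: ⌈(33·253+96)/435⌉ − ⌈(32·253+96)/435⌉ = ⌈8445/435⌉ − ⌈8192/435⌉ = 20 − 19 = 1
n=33: ⌈(34·253+96)/435⌉ − ⌈(33·253+96)/435⌉ = ⌈8698/435⌉ − ⌈8445/435⌉ = 20 − 20 = 0
n=34: ⌈(35·253+96)/435⌉ − ⌈(34·253+96)/435⌉ = ⌈8951/435⌉ − ⌈8698/435⌉ = 21 − 20 = 1
n=35: ⌈(36·253+96)/435⌉ − ⌈(35·253+96)/435⌉ = ⌈9204/435⌉ − ⌈8951/435⌉ = 22 − 21 = 1
n=36: ⌈(37·253+96)/435⌉ − ⌈(36·253+96)/435⌉ = ⌈9457/435⌉ − ⌈9204/435⌉ = 22 − 22 = 0
n=37: ⌈(38·253+96)/435⌉ − ⌈(37·253+96)/435⌉ = ⌈9710/435⌉ − ⌈9457/435⌉ = 23 − 22 = 1
n=38: ⌈(39·253+96)/435⌉ − ⌈(38·253+96)/435⌉ = ⌈9963/435⌉ − ⌈9710/435⌉ = 23 − 23 = 0
n=39: ⌈(40·253+96)/435⌉ − ⌈(39·253+96)/435⌉ = ⌈10216/435⌉ − ⌈9963/435⌉ = 24 − 23 = 1
n=40: ⌈(41·253+96)/435⌉ − ⌈(40·253+96)/435⌉ = ⌈10469/435⌉ − ⌈10216/435⌉ = 25 − 24 = 1
n=41: ⌈(42·253+96)/435⌉ − ⌈(41·253+96)/435⌉ = ⌈10722/435⌉ − ⌈10469/435⌉ = 25 − 25 = 0
n=42: ⌈(43·253+96)/435⌉ − ⌈(42·253+96)/435⌉ = ⌈10975/435⌉ − ⌈10722/435⌉ = 26 − 25 = 1
n=43: ⌈(44·253+96)/435⌉ − ⌈(43·253+96)/435⌉ = ⌈11228/435⌉ − ⌈10975/435⌉ = 26 − 26 = 0
n=44: ⌈(45·253+96)/435⌉ − ⌈(44·253+96)/435⌉ = ⌈11481/435⌉ − ⌈11228/435⌉ = 27 − 26 = 1
n=45: ⌈(46·253+96)/435⌉ − ⌈(45·253+96)/435⌉ = ⌈11734/435⌉ − ⌈11481/435⌉ = 27 − 27 = 0
n=46: ⌈(47·253+96)/435⌉ − ⌈(46·253+96)/435⌉ = ⌈11987/435⌉ − ⌈11734/435⌉ = 28 − 27 = 1
n=47: ⌈(48·253+96)/435⌉ − ⌈(47·253+96)/435⌉ = ⌈12240/435⌉ − ⌈11987/435⌉ = 29 − 28 = 1
n=48: ⌈(49·253+96)/435⌉ − ⌈(48·253+96)/435⌉ = ⌈12493/435⌉ − ⌈12240/435⌉ = 29 − 29 = 0
n=49: ⌈(50·253+96)/435⌉ − ⌈(49·253+96)/435⌉ = ⌈12746/435⌉ − ⌈12493/435⌉ = 30 − 29 = 1

01011010110101011010110101011010101101011010101101


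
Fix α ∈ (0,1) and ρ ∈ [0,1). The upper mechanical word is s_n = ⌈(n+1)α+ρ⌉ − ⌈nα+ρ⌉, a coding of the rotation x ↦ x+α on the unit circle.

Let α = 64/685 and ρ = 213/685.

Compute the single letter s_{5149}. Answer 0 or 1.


0

(n+1)α + ρ = (5150·64 + 213) / 685 = 329813/685
nα + ρ     = (5149·64 + 213) / 685 = 329749/685
⌈329813/685⌉ = 482,  ⌈329749/685⌉ = 482
s_{5149} = 482 − 482 = 0


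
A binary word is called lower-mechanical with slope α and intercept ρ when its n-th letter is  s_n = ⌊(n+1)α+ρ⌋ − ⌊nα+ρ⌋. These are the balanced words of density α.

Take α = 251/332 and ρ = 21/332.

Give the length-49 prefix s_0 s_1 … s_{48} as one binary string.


0111011101110111011101110111011110111011101110111

n=0: ⌊(1·251+21)/332⌋ − ⌊(0·251+21)/332⌋ = ⌊272/332⌋ − ⌊21/332⌋ = 0 − 0 = 0
n=1: ⌊(2·251+21)/332⌋ − ⌊(1·251+21)/332⌋ = ⌊523/332⌋ − ⌊272/332⌋ = 1 − 0 = 1
n=2: ⌊(3·251+21)/332⌋ − ⌊(2·251+21)/332⌋ = ⌊774/332⌋ − ⌊523/332⌋ = 2 − 1 = 1
n=3: ⌊(4·251+21)/332⌋ − ⌊(3·251+21)/332⌋ = ⌊1025/332⌋ − ⌊774/332⌋ = 3 − 2 = 1
n=4: ⌊(5·251+21)/332⌋ − ⌊(4·251+21)/332⌋ = ⌊1276/332⌋ − ⌊1025/332⌋ = 3 − 3 = 0
n=5: ⌊(6·251+21)/332⌋ − ⌊(5·251+21)/332⌋ = ⌊1527/332⌋ − ⌊1276/332⌋ = 4 − 3 = 1
n=6: ⌊(7·251+21)/332⌋ − ⌊(6·251+21)/332⌋ = ⌊1778/332⌋ − ⌊1527/332⌋ = 5 − 4 = 1
n=7: ⌊(8·251+21)/332⌋ − ⌊(7·251+21)/332⌋ = ⌊2029/332⌋ − ⌊1778/332⌋ = 6 − 5 = 1
n=8: ⌊(9·251+21)/332⌋ − ⌊(8·251+21)/332⌋ = ⌊2280/332⌋ − ⌊2029/332⌋ = 6 − 6 = 0
n=9: ⌊(10·251+21)/332⌋ − ⌊(9·251+21)/332⌋ = ⌊2531/332⌋ − ⌊2280/332⌋ = 7 − 6 = 1
n=10: ⌊(11·251+21)/332⌋ − ⌊(10·251+21)/332⌋ = ⌊2782/332⌋ − ⌊2531/332⌋ = 8 − 7 = 1
n=11: ⌊(12·251+21)/332⌋ − ⌊(11·251+21)/332⌋ = ⌊3033/332⌋ − ⌊2782/332⌋ = 9 − 8 = 1
n=12: ⌊(13·251+21)/332⌋ − ⌊(12·251+21)/332⌋ = ⌊3284/332⌋ − ⌊3033/332⌋ = 9 − 9 = 0
n=13: ⌊(14·251+21)/332⌋ − ⌊(13·251+21)/332⌋ = ⌊3535/332⌋ − ⌊3284/332⌋ = 10 − 9 = 1
n=14: ⌊(15·251+21)/332⌋ − ⌊(14·251+21)/332⌋ = ⌊3786/332⌋ − ⌊3535/332⌋ = 11 − 10 = 1
n=15: ⌊(16·251+21)/332⌋ − ⌊(15·251+21)/332⌋ = ⌊4037/332⌋ − ⌊3786/332⌋ = 12 − 11 = 1
n=16: ⌊(17·251+21)/332⌋ − ⌊(16·251+21)/332⌋ = ⌊4288/332⌋ − ⌊4037/332⌋ = 12 − 12 = 0
n=17: ⌊(18·251+21)/332⌋ − ⌊(17·251+21)/332⌋ = ⌊4539/332⌋ − ⌊4288/332⌋ = 13 − 12 = 1
n=18: ⌊(19·251+21)/332⌋ − ⌊(18·251+21)/332⌋ = ⌊4790/332⌋ − ⌊4539/332⌋ = 14 − 13 = 1
n=19: ⌊(20·251+21)/332⌋ − ⌊(19·251+21)/332⌋ = ⌊5041/332⌋ − ⌊4790/332⌋ = 15 − 14 = 1
n=20: ⌊(21·251+21)/332⌋ − ⌊(20·251+21)/332⌋ = ⌊5292/332⌋ − ⌊5041/332⌋ = 15 − 15 = 0
n=21: ⌊(22·251+21)/332⌋ − ⌊(21·251+21)/332⌋ = ⌊5543/332⌋ − ⌊5292/332⌋ = 16 − 15 = 1
n=22: ⌊(23·251+21)/332⌋ − ⌊(22·251+21)/332⌋ = ⌊5794/332⌋ − ⌊5543/332⌋ = 17 − 16 = 1
n=23: ⌊(24·251+21)/332⌋ − ⌊(23·251+21)/332⌋ = ⌊6045/332⌋ − ⌊5794/332⌋ = 18 − 17 = 1
n=24: ⌊(25·251+21)/332⌋ − ⌊(24·251+21)/332⌋ = ⌊6296/332⌋ − ⌊6045/332⌋ = 18 − 18 = 0
n=25: ⌊(26·251+21)/332⌋ − ⌊(25·251+21)/332⌋ = ⌊6547/332⌋ − ⌊6296/332⌋ = 19 − 18 = 1
n=26: ⌊(27·251+21)/332⌋ − ⌊(26·251+21)/332⌋ = ⌊6798/332⌋ − ⌊6547/332⌋ = 20 − 19 = 1
n=27: ⌊(28·251+21)/332⌋ − ⌊(27·251+21)/332⌋ = ⌊7049/332⌋ − ⌊6798/332⌋ = 21 − 20 = 1
n=28: ⌊(29·251+21)/332⌋ − ⌊(28·251+21)/332⌋ = ⌊7300/332⌋ − ⌊7049/332⌋ = 21 − 21 = 0
n=29: ⌊(30·251+21)/332⌋ − ⌊(29·251+21)/332⌋ = ⌊7551/332⌋ − ⌊7300/332⌋ = 22 − 21 = 1
n=30: ⌊(31·251+21)/332⌋ − ⌊(30·251+21)/332⌋ = ⌊7802/332⌋ − ⌊7551/332⌋ = 23 − 22 = 1
n=31: ⌊(32·251+21)/332⌋ − ⌊(31·251+21)/332⌋ = ⌊8053/332⌋ − ⌊7802/332⌋ = 24 − 23 = 1
n=32: ⌊(33·251+21)/332⌋ − ⌊(32·251+21)/332⌋ = ⌊8304/332⌋ − ⌊8053/332⌋ = 25 − 24 = 1
n=33: ⌊(34·251+21)/332⌋ − ⌊(33·251+21)/332⌋ = ⌊8555/332⌋ − ⌊8304/332⌋ = 25 − 25 = 0
n=34: ⌊(35·251+21)/332⌋ − ⌊(34·251+21)/332⌋ = ⌊8806/332⌋ − ⌊8555/332⌋ = 26 − 25 = 1
n=35: ⌊(36·251+21)/332⌋ − ⌊(35·251+21)/332⌋ = ⌊9057/332⌋ − ⌊8806/332⌋ = 27 − 26 = 1
n=36: ⌊(37·251+21)/332⌋ − ⌊(36·251+21)/332⌋ = ⌊9308/332⌋ − ⌊9057/332⌋ = 28 − 27 = 1
n=37: ⌊(38·251+21)/332⌋ − ⌊(37·251+21)/332⌋ = ⌊9559/332⌋ − ⌊9308/332⌋ = 28 − 28 = 0
n=38: ⌊(39·251+21)/332⌋ − ⌊(38·251+21)/332⌋ = ⌊9810/332⌋ − ⌊9559/332⌋ = 29 − 28 = 1
n=39: ⌊(40·251+21)/332⌋ − ⌊(39·251+21)/332⌋ = ⌊10061/332⌋ − ⌊9810/332⌋ = 30 − 29 = 1
n=40: ⌊(41·251+21)/332⌋ − ⌊(40·251+21)/332⌋ = ⌊10312/332⌋ − ⌊10061/332⌋ = 31 − 30 = 1
n=41: ⌊(42·251+21)/332⌋ − ⌊(41·251+21)/332⌋ = ⌊10563/332⌋ − ⌊10312/332⌋ = 31 − 31 = 0
n=42: ⌊(43·251+21)/332⌋ − ⌊(42·251+21)/332⌋ = ⌊10814/332⌋ − ⌊10563/332⌋ = 32 − 31 = 1
n=43: ⌊(44·251+21)/332⌋ − ⌊(43·251+21)/332⌋ = ⌊11065/332⌋ − ⌊10814/332⌋ = 33 − 32 = 1
n=44: ⌊(45·251+21)/332⌋ − ⌊(44·251+21)/332⌋ = ⌊11316/332⌋ − ⌊11065/332⌋ = 34 − 33 = 1
n=45: ⌊(46·251+21)/332⌋ − ⌊(45·251+21)/332⌋ = ⌊11567/332⌋ − ⌊11316/332⌋ = 34 − 34 = 0
n=46: ⌊(47·251+21)/332⌋ − ⌊(46·251+21)/332⌋ = ⌊11818/332⌋ − ⌊11567/332⌋ = 35 − 34 = 1
n=47: ⌊(48·251+21)/332⌋ − ⌊(47·251+21)/332⌋ = ⌊12069/332⌋ − ⌊11818/332⌋ = 36 − 35 = 1
n=48: ⌊(49·251+21)/332⌋ − ⌊(48·251+21)/332⌋ = ⌊12320/332⌋ − ⌊12069/332⌋ = 37 − 36 = 1
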